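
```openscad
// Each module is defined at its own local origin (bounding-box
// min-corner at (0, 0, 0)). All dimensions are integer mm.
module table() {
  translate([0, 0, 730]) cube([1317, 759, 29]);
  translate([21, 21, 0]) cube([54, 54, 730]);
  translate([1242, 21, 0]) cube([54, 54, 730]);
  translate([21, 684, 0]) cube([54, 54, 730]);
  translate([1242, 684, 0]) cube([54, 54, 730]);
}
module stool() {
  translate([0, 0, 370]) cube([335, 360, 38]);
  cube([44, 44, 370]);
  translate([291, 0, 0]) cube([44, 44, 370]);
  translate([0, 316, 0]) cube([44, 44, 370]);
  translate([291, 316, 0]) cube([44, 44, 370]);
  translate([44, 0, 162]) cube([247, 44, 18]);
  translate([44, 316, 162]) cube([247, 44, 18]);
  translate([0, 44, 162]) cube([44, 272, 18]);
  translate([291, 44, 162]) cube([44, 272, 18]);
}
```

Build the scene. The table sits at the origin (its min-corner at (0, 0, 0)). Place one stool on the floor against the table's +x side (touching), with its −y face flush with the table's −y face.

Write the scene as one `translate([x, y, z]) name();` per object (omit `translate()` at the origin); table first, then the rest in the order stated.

table();
translate([1317, 0, 0]) stool();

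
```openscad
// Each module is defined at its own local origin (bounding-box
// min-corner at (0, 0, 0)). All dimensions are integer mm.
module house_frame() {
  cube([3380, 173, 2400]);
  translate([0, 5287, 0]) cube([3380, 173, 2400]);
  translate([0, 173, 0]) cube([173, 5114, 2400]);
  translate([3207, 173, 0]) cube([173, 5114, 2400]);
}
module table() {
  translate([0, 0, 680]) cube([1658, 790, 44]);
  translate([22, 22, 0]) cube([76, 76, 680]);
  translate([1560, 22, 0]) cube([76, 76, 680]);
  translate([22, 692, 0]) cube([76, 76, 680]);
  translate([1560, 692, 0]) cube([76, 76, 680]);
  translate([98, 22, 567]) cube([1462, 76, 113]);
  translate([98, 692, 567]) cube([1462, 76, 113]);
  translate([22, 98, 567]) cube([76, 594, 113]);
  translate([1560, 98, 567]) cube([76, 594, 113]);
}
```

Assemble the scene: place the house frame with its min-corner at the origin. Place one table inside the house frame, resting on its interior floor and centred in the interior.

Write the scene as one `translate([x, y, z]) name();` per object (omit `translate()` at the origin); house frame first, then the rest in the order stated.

house_frame();
translate([861, 2335, 0]) table();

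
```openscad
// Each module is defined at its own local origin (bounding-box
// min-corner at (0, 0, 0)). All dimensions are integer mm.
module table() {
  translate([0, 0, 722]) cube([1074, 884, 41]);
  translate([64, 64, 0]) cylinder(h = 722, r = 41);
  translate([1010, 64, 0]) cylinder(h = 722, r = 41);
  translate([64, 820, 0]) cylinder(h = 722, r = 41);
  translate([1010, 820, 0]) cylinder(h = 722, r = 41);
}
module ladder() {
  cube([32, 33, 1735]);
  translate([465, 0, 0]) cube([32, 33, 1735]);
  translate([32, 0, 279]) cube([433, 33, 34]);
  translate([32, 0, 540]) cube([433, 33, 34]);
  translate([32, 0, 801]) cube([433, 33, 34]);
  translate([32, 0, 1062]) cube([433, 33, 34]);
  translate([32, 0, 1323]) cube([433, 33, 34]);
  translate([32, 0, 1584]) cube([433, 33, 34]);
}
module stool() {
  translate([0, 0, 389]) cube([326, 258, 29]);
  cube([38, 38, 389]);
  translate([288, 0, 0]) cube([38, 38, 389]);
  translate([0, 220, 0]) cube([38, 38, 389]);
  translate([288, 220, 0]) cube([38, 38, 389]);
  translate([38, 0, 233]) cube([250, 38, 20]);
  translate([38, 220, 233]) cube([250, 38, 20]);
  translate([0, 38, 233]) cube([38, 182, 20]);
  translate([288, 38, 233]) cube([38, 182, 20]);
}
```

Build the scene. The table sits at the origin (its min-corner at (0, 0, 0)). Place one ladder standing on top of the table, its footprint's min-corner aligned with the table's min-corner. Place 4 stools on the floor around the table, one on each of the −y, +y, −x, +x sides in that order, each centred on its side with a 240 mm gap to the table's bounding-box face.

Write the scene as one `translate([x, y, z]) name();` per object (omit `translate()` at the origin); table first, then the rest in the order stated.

table();
translate([0, 0, 763]) ladder();
translate([374, -498, 0]) stool();
translate([374, 1124, 0]) stool();
translate([-566, 313, 0]) stool();
translate([1314, 313, 0]) stool();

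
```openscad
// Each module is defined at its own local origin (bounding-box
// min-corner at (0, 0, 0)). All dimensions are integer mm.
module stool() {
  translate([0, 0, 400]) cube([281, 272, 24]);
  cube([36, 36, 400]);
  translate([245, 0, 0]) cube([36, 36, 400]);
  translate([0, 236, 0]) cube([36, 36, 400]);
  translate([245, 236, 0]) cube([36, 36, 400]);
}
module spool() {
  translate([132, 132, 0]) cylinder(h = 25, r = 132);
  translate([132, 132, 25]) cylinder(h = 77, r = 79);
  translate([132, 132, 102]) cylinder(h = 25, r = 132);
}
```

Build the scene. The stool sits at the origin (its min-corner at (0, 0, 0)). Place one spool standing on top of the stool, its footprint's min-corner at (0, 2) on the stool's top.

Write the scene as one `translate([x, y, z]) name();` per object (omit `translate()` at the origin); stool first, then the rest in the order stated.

stool();
translate([0, 2, 424]) spool();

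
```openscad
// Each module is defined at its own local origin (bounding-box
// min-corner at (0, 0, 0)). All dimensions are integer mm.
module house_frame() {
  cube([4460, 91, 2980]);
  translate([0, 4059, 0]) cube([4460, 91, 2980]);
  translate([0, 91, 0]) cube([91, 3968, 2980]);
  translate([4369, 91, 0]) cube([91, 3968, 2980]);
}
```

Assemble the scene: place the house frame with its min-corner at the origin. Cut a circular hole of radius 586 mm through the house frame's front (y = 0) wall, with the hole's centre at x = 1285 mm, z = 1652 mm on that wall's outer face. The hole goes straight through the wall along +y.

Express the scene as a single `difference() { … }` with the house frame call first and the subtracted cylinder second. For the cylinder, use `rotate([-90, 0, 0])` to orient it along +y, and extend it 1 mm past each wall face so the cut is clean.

difference() {
  house_frame();
  translate([1285, -1, 1652]) rotate([-90, 0, 0]) cylinder(h = 93, r = 586);
}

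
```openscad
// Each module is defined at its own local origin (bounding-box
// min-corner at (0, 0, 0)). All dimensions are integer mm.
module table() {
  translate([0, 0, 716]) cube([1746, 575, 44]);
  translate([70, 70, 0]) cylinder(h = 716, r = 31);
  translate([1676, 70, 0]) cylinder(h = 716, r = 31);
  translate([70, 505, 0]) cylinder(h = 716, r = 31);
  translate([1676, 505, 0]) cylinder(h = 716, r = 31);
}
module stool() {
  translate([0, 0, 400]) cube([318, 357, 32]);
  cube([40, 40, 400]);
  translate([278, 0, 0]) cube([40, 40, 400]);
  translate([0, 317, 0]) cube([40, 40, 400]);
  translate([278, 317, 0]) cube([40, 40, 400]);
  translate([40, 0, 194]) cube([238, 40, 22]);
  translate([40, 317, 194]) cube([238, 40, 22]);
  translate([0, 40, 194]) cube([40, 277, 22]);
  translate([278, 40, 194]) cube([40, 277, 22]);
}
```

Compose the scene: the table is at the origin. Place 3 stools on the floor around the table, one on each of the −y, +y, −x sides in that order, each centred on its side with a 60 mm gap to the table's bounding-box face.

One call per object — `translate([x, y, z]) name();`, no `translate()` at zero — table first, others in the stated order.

table();
translate([714, -417, 0]) stool();
translate([714, 635, 0]) stool();
translate([-378, 109, 0]) stool();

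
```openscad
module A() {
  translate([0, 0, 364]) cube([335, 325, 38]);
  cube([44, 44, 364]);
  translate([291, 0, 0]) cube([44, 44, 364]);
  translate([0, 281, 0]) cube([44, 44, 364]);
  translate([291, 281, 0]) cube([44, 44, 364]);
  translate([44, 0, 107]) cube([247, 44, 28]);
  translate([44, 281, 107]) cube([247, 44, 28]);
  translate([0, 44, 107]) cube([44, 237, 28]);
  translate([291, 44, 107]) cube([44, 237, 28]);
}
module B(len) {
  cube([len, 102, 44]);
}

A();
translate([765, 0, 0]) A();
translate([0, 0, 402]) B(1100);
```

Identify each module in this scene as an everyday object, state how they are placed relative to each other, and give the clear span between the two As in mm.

Second stool starts at x = 765; first ends at x = 335; clear span = 765 − 335 = 430 mm.

A is a stool. B is a beam. A beam spans the tops of two stools. The clear span between the two stools is 430 mm.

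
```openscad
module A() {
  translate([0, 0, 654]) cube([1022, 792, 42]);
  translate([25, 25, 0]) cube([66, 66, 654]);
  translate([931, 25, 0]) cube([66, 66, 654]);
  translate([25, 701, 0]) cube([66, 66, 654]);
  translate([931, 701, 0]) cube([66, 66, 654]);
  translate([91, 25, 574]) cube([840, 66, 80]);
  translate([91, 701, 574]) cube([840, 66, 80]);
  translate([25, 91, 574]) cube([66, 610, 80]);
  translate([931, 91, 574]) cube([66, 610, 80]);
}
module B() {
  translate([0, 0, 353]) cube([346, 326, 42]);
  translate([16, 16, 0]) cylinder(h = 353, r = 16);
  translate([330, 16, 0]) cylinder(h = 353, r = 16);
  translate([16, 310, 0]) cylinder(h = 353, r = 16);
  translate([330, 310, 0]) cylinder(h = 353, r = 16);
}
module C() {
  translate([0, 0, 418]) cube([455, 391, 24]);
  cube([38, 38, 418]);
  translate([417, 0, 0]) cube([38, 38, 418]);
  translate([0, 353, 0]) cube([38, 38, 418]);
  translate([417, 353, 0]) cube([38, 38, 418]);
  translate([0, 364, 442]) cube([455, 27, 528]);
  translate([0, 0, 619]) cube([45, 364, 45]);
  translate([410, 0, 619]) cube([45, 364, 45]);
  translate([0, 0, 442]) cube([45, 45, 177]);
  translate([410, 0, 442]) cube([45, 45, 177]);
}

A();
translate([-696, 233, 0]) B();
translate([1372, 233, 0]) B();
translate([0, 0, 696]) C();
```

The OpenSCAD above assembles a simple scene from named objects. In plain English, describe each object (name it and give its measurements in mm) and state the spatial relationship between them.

A is a rectangular dining table. The top is 1022×792×42 mm with its upper surface at z = 696 mm. It stands on four 66×66 mm square legs, each inset 25 mm from the nearest pair of top edges, running from the floor to the underside of the top. Four apron rails, 66 mm thick and 80 mm tall, run between adjacent legs with their top edges flush with the underside of the top and their outer faces flush with the legs' outer faces.

B is a simple wooden stool: a rectangular seat 346 mm (x) by 326 mm (y), 42 mm thick, top face at z = 395 mm, on four round legs, each 32 mm in diameter. The legs rest on z = 0, each leg's axis is inset half a diameter from the nearest pair of seat edges (so the leg's bounding box is flush with the corner).

C is a chair. The seat is a 455×391×24 mm slab with its top at z = 442 mm, on four 38×38 mm corner legs (flush with the seat edges, standing on z = 0). A flat backrest 27 mm thick, 528 mm tall, spans the full seat width and rises from the seat top along its +y edge, rear face flush with the rear of the seat. Two armrests of 45×45 mm section run along each side from the seat's front edge to the front of the backrest, top faces 222 mm above the seat top and outer faces flush with the seat's x-edges; a 45×45 mm post under the front of each armrest stands on the seat at the front corner.

Two stools sit around the table at the −x, +x sides. The chair is on top of the table.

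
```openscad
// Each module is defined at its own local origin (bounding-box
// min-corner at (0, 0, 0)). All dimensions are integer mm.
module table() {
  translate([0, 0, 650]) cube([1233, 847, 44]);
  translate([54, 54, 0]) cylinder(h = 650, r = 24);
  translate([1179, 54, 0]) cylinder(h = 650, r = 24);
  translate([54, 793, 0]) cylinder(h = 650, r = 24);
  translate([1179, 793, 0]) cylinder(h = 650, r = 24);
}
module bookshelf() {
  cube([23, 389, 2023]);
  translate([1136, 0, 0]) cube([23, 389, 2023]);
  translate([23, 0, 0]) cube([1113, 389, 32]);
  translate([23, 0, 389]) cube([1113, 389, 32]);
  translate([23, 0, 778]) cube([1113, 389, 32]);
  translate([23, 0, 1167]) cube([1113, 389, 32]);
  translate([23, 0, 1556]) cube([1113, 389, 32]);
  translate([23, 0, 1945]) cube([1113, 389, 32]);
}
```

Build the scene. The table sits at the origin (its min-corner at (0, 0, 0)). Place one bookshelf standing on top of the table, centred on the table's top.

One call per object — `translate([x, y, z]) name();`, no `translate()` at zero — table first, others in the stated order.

table();
translate([37, 229, 694]) bookshelf();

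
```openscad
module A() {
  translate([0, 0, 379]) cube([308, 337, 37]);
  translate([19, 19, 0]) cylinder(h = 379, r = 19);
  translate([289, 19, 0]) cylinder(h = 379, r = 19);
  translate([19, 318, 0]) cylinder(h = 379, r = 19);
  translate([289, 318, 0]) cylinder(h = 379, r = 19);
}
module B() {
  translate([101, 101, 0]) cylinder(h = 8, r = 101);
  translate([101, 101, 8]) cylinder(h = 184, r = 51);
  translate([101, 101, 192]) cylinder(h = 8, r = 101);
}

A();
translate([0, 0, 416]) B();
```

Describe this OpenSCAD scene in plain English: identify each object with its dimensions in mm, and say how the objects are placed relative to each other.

A is a four-legged stool. The seat is 308×337 mm, 37 mm thick, top at z = 416 mm. It stands on four round legs, each 38 mm in diameter, from z = 0 to the seat underside, each leg's axis is inset half a diameter from the nearest pair of seat edges (so the leg's bounding box is flush with the corner).

B is a spool: two coaxial disc flanges of radius 101 mm and thickness 8 mm, joined by a core cylinder of radius 51 mm and height 184 mm. The lower flange rests on z = 0 and the three cylinders share a vertical axis.

The spool is on top of the stool.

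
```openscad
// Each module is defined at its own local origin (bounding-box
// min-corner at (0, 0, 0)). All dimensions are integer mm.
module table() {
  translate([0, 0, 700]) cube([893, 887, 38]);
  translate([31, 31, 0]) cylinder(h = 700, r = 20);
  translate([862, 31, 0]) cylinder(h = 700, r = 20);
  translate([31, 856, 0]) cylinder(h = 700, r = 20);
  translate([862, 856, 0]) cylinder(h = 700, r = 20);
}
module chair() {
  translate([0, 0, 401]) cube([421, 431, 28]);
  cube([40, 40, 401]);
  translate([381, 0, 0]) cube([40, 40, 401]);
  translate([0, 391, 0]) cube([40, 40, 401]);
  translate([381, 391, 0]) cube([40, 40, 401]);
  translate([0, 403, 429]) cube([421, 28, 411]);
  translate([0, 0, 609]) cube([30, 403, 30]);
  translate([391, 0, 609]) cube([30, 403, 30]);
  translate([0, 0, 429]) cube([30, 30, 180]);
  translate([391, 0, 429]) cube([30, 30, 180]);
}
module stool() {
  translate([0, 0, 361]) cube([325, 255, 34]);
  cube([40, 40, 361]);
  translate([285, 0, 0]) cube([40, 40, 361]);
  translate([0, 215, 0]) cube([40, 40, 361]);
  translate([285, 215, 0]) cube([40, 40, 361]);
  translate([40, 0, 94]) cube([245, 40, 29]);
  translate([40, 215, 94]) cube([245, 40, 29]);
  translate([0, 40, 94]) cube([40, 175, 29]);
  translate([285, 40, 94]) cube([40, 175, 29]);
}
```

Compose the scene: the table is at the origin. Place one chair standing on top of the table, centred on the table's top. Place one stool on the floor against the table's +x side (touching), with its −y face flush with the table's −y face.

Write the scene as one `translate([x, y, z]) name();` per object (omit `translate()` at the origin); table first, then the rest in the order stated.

table();
translate([236, 228, 738]) chair();
translate([893, 0, 0]) stool();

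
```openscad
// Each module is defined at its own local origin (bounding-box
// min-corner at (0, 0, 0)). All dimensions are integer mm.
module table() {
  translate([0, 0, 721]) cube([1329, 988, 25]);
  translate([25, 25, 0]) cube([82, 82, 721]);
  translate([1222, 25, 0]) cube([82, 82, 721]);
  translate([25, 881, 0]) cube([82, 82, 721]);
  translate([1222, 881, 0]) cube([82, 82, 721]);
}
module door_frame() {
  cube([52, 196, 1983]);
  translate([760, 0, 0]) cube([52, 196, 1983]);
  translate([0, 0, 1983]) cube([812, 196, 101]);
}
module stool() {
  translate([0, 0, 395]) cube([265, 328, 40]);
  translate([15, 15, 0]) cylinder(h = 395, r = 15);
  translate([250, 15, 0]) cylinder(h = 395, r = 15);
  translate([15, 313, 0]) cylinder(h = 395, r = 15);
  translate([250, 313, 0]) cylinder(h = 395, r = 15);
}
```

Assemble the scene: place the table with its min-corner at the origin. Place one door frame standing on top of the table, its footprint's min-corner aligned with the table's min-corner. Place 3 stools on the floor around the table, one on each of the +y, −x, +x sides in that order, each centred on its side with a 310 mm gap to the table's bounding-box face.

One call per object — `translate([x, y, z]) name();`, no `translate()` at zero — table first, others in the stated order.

table();
translate([0, 0, 746]) door_frame();
translate([532, 1298, 0]) stool();
translate([-575, 330, 0]) stool();
translate([1639, 330, 0]) stool();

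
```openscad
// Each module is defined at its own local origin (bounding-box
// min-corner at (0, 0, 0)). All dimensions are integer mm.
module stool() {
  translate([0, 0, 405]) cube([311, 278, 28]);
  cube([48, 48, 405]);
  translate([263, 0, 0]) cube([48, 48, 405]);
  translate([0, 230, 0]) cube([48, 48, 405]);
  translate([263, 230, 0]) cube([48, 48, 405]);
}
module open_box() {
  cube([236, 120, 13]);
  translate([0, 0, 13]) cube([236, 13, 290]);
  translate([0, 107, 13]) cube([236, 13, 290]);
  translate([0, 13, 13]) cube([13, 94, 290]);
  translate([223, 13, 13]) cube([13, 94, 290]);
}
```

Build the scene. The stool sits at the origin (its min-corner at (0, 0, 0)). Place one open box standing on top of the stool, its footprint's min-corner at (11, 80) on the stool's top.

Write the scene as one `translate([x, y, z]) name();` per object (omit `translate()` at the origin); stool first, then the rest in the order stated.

stool();
translate([11, 80, 433]) open_box();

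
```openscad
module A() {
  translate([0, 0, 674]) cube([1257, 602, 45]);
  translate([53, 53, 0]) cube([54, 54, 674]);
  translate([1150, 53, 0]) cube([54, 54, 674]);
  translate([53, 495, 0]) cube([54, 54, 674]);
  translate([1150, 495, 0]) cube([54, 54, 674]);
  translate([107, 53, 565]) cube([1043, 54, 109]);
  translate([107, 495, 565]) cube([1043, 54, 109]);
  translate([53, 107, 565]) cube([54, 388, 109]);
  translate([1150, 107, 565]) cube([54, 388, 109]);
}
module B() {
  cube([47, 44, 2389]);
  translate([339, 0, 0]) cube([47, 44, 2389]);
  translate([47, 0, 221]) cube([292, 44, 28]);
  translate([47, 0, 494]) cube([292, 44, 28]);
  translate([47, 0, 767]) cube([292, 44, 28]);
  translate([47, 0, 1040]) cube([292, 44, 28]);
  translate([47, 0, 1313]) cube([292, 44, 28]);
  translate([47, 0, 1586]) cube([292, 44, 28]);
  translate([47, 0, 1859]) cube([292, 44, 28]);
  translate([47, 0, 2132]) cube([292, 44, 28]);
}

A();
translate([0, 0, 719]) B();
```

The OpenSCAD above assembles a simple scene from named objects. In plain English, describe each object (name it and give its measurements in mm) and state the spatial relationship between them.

A is a rectangular dining table. The top is 1257×602×45 mm with its upper surface at z = 719 mm. It stands on four 54×54 mm square legs, each inset 53 mm from the nearest pair of top edges, running from the floor to the underside of the top. Four apron rails, 54 mm thick and 109 mm tall, run between adjacent legs with their top edges flush with the underside of the top and their outer faces flush with the legs' outer faces.

B is a straight ladder. Two 47×44 mm vertical rails, 2389 mm tall, stand 386 mm apart (outside-to-outside) with their front faces coplanar on the −y side. 8 rungs, each 44 mm deep and 28 mm tall, span between the inner faces of the rails, front faces flush with the rails. The lowest rung's underside is at z = 221 mm and rungs are spaced 273 mm apart (underside to underside).

The ladder is on top of the table.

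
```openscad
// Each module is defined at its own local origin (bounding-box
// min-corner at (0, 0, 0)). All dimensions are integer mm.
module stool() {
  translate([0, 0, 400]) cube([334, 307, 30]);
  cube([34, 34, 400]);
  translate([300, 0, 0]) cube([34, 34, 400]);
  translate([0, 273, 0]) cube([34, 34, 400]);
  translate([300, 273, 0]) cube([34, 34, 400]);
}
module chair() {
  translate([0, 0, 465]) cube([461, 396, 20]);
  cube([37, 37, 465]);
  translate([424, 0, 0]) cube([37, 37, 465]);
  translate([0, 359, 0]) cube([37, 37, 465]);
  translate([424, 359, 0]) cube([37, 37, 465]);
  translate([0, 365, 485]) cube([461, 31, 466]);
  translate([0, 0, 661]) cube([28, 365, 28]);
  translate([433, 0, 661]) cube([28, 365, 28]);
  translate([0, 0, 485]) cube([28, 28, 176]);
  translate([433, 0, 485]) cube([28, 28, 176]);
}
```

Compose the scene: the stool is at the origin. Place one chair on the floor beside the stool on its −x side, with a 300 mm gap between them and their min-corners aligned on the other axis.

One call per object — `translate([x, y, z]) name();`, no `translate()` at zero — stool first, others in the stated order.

stool();
translate([-761, 0, 0]) chair();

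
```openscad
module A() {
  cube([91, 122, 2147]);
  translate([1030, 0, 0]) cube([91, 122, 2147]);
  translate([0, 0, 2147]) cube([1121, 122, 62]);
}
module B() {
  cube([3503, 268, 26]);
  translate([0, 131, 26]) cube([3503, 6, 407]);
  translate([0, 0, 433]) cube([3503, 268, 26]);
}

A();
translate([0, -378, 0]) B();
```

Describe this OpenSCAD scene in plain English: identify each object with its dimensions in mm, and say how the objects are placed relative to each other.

A is a door frame. The clear opening is 939 mm wide and 2147 mm high. Two 91 mm wide jambs, 122 mm deep, stand either side of the opening from the floor to the top of the opening. A 62 mm thick head sits across the top of both jambs, spanning the full outside width of the frame.

B is an I-beam lying along x, 3503 mm long. Overall section height 459 mm. Two flanges 268 mm wide (y) and 26 mm thick, one on the floor and one at the top; a web 6 mm thick runs between them, centred on the flange width.

The I-beam is on the floor beside the door frame on its −y side.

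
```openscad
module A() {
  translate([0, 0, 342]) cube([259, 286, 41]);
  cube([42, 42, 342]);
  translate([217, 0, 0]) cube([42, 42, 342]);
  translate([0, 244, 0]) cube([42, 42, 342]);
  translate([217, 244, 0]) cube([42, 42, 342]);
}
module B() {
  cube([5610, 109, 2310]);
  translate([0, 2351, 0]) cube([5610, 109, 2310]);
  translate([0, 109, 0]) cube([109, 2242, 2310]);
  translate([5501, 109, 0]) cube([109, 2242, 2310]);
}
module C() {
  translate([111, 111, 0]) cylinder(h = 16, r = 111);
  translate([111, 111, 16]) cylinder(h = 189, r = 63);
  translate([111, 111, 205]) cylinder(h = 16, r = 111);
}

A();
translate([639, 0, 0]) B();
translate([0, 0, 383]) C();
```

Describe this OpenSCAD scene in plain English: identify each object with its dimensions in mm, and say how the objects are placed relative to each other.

A is a four-legged stool. The seat is 259×286 mm, 41 mm thick, top at z = 383 mm. It stands on four square legs, each 42×42 mm in cross-section, from z = 0 to the seat underside, each flush with a corner of the seat.

B is the wall frame of a small rectangular building: four walls, each 2310 mm tall and 109 mm thick, enclosing a footprint 5610 mm (x) by 2460 mm (y) outside-to-outside, with no floor or roof. The front and back walls (the −y and +y sides) span the full width; the two side walls fit between them.

C is a spool: two coaxial disc flanges of radius 111 mm and thickness 16 mm, joined by a core cylinder of radius 63 mm and height 189 mm. The lower flange rests on z = 0 and the three cylinders share a vertical axis.

The house frame is on the floor beside the stool on its +x side. The spool is on top of the stool.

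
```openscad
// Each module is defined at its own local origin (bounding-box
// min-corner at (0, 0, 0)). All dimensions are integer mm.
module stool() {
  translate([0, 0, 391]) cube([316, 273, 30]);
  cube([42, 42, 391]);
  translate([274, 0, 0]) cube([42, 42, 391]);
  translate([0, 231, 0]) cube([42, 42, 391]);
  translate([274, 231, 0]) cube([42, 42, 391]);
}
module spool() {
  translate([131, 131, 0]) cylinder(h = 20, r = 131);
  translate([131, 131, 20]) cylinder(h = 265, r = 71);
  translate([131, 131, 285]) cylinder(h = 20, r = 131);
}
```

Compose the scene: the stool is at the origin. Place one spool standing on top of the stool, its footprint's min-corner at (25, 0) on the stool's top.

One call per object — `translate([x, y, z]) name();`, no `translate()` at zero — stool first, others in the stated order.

stool();
translate([25, 0, 421]) spool();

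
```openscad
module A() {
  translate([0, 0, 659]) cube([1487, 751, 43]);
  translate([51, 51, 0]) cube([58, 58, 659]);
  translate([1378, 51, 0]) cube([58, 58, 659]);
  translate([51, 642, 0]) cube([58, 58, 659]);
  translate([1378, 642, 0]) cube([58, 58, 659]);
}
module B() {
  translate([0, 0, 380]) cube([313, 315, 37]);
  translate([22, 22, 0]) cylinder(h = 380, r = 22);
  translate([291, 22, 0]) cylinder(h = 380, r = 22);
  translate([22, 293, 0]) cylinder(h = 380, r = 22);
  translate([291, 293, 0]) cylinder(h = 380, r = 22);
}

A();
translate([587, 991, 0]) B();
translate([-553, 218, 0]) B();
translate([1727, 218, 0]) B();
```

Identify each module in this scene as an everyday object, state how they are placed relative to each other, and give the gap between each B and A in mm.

A is a table. B is a stool. Three stools sit around the table at the +y, −x, +x sides. The gap between each stool and the table is 240 mm.

Each stool's nearest face is 240 mm from the table's bounding box.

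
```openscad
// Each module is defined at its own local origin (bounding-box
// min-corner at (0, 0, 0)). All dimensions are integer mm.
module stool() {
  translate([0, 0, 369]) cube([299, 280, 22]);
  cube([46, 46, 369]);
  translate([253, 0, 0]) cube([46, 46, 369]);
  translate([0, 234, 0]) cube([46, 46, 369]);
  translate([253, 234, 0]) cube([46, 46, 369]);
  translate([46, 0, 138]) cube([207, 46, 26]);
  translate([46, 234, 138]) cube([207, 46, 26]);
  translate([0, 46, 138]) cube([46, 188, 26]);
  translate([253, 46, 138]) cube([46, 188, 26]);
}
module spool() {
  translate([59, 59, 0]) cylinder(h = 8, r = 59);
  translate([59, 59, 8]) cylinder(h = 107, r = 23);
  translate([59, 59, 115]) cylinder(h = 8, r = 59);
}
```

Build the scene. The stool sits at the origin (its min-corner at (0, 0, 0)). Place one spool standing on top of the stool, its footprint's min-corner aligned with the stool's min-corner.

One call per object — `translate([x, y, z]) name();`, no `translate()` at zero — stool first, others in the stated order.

stool();
translate([0, 0, 391]) spool();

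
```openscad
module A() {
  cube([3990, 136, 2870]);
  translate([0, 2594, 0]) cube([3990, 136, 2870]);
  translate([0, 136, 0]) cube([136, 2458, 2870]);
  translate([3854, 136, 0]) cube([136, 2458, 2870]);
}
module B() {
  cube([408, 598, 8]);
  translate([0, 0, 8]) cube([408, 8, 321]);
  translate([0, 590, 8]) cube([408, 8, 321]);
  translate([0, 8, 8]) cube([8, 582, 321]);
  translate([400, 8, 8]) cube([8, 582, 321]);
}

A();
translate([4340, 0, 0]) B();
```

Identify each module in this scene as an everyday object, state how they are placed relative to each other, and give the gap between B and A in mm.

A is a house frame. B is an open box. The open box is on the floor beside the house frame on its +x side. The gap between the open box and the house frame is 350 mm.

The open box's nearest face is 350 mm from the house frame's +x face.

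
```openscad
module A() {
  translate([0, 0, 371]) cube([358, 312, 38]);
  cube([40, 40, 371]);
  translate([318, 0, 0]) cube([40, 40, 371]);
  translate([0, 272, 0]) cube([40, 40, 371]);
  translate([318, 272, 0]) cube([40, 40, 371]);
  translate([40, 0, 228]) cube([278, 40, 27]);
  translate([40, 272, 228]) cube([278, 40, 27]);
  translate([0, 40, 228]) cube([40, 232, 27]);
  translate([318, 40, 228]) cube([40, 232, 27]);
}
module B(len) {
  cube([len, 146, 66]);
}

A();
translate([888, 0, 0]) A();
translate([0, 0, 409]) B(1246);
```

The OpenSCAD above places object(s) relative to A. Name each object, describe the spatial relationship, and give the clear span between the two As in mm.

A is a stool. B is a beam. A beam spans the tops of two stools. The clear span between the two stools is 530 mm.

Second stool starts at x = 888; first ends at x = 358; clear span = 888 − 358 = 530 mm.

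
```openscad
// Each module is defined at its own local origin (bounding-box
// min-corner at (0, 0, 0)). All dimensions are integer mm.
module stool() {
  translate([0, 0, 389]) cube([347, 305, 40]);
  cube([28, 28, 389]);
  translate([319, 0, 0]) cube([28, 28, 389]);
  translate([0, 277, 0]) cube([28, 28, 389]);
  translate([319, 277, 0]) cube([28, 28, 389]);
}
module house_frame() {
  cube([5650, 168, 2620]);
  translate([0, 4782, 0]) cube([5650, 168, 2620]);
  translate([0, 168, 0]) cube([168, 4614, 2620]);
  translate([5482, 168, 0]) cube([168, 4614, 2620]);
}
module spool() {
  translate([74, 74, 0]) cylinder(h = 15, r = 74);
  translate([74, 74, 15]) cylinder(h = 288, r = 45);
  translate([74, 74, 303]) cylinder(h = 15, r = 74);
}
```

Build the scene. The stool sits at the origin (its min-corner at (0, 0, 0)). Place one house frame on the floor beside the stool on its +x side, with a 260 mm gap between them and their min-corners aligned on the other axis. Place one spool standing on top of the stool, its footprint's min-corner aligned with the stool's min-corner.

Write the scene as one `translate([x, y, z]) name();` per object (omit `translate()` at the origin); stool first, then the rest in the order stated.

stool();
translate([607, 0, 0]) house_frame();
translate([0, 0, 429]) spool();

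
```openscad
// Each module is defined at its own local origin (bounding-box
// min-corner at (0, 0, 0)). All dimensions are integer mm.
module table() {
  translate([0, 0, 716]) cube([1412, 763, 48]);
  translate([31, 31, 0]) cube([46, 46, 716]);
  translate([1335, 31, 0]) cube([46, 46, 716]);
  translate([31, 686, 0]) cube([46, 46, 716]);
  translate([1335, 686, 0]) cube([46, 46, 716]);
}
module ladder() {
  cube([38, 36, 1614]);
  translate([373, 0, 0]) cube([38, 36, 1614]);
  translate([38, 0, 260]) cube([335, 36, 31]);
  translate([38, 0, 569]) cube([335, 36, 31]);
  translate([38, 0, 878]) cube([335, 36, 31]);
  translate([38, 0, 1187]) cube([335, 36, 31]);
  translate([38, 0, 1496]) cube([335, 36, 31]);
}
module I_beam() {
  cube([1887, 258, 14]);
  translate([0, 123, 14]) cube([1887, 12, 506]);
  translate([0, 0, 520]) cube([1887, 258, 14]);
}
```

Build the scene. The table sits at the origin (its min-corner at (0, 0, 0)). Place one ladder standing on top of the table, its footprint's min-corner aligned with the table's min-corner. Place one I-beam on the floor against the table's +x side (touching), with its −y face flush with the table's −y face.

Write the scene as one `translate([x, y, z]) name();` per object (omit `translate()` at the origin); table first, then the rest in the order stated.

table();
translate([0, 0, 764]) ladder();
translate([1412, 0, 0]) I_beam();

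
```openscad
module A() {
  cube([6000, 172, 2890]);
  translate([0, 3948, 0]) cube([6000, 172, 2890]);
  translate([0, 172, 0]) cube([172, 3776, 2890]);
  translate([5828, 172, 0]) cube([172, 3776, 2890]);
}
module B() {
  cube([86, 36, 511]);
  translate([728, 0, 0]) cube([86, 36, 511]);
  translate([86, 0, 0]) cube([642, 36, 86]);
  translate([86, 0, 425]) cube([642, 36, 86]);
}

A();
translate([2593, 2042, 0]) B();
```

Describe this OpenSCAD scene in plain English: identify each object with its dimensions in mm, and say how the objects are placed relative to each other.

A is the wall frame of a small rectangular building: four walls, each 2890 mm tall and 172 mm thick, enclosing a footprint 6000 mm (x) by 4120 mm (y) outside-to-outside, with no floor or roof. The front and back walls (the −y and +y sides) span the full width; the two side walls fit between them.

B is a rectangular picture frame lying in the x–z plane (depth along y). The opening is 642 mm wide (x) by 339 mm tall (z), surrounded by a border 86 mm wide on all four sides. The frame is 36 mm deep and is made of two full-height vertical stiles with two horizontal rails fitted between them.

The picture frame sits inside the house frame, centred.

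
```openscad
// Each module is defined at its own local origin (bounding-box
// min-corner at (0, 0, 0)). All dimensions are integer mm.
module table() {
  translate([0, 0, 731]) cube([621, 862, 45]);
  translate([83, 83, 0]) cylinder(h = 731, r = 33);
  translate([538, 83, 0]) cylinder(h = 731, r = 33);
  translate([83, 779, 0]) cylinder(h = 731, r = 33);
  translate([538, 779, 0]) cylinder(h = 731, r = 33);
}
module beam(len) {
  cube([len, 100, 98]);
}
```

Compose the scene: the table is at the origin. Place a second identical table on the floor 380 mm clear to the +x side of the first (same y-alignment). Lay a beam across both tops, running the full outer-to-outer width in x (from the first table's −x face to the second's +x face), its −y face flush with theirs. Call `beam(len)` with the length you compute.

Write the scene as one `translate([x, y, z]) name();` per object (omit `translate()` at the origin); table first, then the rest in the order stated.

table();
translate([1001, 0, 0]) table();
translate([0, 0, 776]) beam(1622);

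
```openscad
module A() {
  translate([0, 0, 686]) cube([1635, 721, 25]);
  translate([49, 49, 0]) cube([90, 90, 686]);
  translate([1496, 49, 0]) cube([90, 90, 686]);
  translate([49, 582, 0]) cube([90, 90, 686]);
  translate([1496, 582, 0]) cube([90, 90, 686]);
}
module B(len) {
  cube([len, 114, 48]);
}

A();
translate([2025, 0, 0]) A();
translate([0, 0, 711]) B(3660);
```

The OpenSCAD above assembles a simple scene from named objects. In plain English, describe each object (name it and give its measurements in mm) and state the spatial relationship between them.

A is a rectangular dining table. The top is 1635×721×25 mm with its upper surface at z = 711 mm. It stands on four 90×90 mm square legs, each inset 49 mm from the nearest pair of top edges, running from the floor to the underside of the top.

B is a rectangular beam 3660 mm long (x), 114 mm deep (y), 48 mm thick (z).

The beam spans the tops of two tables placed 390 mm apart, resting at z = 711 mm.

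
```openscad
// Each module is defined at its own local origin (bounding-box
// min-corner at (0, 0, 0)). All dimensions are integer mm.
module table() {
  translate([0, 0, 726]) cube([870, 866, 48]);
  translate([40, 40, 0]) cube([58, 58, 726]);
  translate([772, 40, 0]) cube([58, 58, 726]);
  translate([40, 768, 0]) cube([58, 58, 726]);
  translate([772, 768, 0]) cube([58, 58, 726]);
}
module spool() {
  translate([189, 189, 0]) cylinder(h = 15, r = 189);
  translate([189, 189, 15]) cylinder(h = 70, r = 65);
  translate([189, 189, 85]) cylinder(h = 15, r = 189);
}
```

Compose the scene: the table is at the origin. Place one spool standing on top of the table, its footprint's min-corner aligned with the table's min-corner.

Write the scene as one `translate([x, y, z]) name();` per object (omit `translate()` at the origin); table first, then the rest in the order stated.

table();
translate([0, 0, 774]) spool();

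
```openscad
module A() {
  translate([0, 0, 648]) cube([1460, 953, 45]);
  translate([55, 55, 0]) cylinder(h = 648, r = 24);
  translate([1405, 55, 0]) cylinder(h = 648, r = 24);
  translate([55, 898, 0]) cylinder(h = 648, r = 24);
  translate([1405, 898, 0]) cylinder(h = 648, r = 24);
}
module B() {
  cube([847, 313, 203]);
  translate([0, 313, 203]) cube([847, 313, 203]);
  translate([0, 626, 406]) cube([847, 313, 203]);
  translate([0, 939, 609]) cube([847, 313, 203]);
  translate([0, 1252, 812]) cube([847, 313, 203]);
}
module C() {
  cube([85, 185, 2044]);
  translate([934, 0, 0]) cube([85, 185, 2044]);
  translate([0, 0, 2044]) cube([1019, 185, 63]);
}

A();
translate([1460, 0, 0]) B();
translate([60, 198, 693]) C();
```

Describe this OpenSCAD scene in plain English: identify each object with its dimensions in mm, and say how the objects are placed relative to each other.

A is a table: top 1460 mm (x) × 953 mm (y), 45 mm thick, upper face at z = 693 mm, on four round legs of 48 mm diameter, each leg's bounding box inset 31 mm from the nearest pair of top edges, running from z = 0 to the bottom of the top.

B is a run of 5 identical solid stair steps. Each tread is 847×313 mm and each step block is 203 mm high. Step 1 rests on the floor; step k is offset from step 1 by (k−1)×313 mm in y and (k−1)×203 mm in z.

C is a rectangular door frame: two vertical jambs of 85×185 mm section, 2044 mm tall, with a clear opening 849 mm wide between their inner faces. A header 63 mm tall and 185 mm deep lies on top of the jambs and spans the full outside width.

The staircase is against the table's +x side, with their −y faces flush. The door frame is on top of the table.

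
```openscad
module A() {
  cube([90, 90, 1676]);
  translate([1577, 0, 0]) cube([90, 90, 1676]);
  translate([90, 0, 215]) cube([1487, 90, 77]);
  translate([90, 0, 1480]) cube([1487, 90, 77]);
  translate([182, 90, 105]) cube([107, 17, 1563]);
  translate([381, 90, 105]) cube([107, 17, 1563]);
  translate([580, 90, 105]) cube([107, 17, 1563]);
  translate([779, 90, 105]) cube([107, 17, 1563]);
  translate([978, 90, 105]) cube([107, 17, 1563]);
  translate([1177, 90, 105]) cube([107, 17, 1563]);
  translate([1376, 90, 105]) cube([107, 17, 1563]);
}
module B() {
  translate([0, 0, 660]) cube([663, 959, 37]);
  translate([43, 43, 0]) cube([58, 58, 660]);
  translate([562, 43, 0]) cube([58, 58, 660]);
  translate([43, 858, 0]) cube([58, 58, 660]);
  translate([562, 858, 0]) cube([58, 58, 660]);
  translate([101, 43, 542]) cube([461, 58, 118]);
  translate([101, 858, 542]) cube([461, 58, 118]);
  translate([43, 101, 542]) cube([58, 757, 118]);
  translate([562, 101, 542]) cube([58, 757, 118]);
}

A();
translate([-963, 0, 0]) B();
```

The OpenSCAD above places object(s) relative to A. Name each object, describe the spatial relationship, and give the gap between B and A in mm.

The table's nearest face is 300 mm from the fence section's −x face.

A is a fence section. B is a table. The table is on the floor beside the fence section on its −x side. The gap between the table and the fence section is 300 mm.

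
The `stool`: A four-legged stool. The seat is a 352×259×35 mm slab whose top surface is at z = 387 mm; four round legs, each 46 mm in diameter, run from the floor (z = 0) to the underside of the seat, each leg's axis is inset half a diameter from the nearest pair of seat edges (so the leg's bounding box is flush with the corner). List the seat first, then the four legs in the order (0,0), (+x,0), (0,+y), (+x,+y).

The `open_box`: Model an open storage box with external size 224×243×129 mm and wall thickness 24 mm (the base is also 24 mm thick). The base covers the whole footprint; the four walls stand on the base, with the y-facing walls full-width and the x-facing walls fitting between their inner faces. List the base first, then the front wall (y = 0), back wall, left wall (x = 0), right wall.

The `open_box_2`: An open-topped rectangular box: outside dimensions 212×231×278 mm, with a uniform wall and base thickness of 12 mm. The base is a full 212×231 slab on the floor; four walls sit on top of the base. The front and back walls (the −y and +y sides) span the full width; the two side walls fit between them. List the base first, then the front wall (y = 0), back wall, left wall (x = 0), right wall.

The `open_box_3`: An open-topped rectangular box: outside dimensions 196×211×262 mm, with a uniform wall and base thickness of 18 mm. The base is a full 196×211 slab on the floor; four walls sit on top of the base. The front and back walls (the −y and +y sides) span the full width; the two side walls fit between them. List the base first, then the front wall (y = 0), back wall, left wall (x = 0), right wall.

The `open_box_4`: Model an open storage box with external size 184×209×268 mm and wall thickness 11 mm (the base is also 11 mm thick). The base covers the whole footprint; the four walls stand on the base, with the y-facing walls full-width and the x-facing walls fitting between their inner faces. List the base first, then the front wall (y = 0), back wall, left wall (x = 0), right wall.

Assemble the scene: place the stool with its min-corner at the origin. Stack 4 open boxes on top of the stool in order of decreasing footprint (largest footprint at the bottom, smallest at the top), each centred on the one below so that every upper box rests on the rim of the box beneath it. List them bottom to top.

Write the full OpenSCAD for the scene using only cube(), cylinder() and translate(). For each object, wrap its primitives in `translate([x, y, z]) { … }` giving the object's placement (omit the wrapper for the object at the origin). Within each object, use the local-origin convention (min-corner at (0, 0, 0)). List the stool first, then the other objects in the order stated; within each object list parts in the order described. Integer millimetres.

translate([0, 0, 352]) cube([352, 259, 35]);
translate([23, 23, 0]) cylinder(h = 352, r = 23);
translate([329, 23, 0]) cylinder(h = 352, r = 23);
translate([23, 236, 0]) cylinder(h = 352, r = 23);
translate([329, 236, 0]) cylinder(h = 352, r = 23);
translate([64, 8, 387]) {
  cube([224, 243, 24]);
  translate([0, 0, 24]) cube([224, 24, 105]);
  translate([0, 219, 24]) cube([224, 24, 105]);
  translate([0, 24, 24]) cube([24, 195, 105]);
  translate([200, 24, 24]) cube([24, 195, 105]);
}
translate([70, 14, 516]) {
  cube([212, 231, 12]);
  translate([0, 0, 12]) cube([212, 12, 266]);
  translate([0, 219, 12]) cube([212, 12, 266]);
  translate([0, 12, 12]) cube([12, 207, 266]);
  translate([200, 12, 12]) cube([12, 207, 266]);
}
translate([78, 24, 794]) {
  cube([196, 211, 18]);
  translate([0, 0, 18]) cube([196, 18, 244]);
  translate([0, 193, 18]) cube([196, 18, 244]);
  translate([0, 18, 18]) cube([18, 175, 244]);
  translate([178, 18, 18]) cube([18, 175, 244]);
}
translate([84, 25, 1056]) {
  cube([184, 209, 11]);
  translate([0, 0, 11]) cube([184, 11, 257]);
  translate([0, 198, 11]) cube([184, 11, 257]);
  translate([0, 11, 11]) cube([11, 187, 257]);
  translate([173, 11, 11]) cube([11, 187, 257]);
}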